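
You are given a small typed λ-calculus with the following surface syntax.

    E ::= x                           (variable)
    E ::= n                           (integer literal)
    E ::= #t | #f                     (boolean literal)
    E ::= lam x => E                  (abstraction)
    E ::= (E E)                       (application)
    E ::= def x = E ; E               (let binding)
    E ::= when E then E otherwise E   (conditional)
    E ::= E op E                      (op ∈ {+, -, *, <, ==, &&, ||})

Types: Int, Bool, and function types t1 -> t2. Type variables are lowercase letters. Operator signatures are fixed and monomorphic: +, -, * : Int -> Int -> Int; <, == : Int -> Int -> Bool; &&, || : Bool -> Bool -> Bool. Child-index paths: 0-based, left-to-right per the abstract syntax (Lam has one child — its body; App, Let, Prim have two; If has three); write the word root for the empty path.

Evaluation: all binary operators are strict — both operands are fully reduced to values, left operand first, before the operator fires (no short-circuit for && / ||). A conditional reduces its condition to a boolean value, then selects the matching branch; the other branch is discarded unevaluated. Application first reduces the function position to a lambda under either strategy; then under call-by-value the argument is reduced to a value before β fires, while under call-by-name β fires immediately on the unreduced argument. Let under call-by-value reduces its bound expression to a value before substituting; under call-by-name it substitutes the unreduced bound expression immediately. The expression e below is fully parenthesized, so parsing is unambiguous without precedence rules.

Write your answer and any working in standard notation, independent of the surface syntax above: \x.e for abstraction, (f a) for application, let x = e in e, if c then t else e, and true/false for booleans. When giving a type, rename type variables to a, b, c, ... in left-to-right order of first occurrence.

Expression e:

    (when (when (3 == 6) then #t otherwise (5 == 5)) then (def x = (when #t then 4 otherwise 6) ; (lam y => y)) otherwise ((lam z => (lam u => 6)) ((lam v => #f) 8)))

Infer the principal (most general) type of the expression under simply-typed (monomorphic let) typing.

Working:
  unify Int ~ Int
  unify Int ~ Int
  unify Bool ~ Bool
  unify Int ~ Int
  unify Int ~ Int
  unify Bool ~ Bool
  unify Bool ~ Bool
  unify Bool ~ Bool
  unify Int ~ Int
let x : Int
y : a
\y._ : a -> a
\u._ : c -> Int
\z._ : b -> c -> Int
\v._ : d -> Bool
  unify d -> Bool ~ Int -> e
  unify d ~ Int
  unify Bool ~ e
_ _ : Bool
  unify b -> c -> Int ~ Bool -> f
  unify b ~ Bool
  unify c -> Int ~ f
_ _ : c -> Int
  unify a -> a ~ c -> Int
  unify a ~ c
  unify c ~ Int

Answer: Int -> Int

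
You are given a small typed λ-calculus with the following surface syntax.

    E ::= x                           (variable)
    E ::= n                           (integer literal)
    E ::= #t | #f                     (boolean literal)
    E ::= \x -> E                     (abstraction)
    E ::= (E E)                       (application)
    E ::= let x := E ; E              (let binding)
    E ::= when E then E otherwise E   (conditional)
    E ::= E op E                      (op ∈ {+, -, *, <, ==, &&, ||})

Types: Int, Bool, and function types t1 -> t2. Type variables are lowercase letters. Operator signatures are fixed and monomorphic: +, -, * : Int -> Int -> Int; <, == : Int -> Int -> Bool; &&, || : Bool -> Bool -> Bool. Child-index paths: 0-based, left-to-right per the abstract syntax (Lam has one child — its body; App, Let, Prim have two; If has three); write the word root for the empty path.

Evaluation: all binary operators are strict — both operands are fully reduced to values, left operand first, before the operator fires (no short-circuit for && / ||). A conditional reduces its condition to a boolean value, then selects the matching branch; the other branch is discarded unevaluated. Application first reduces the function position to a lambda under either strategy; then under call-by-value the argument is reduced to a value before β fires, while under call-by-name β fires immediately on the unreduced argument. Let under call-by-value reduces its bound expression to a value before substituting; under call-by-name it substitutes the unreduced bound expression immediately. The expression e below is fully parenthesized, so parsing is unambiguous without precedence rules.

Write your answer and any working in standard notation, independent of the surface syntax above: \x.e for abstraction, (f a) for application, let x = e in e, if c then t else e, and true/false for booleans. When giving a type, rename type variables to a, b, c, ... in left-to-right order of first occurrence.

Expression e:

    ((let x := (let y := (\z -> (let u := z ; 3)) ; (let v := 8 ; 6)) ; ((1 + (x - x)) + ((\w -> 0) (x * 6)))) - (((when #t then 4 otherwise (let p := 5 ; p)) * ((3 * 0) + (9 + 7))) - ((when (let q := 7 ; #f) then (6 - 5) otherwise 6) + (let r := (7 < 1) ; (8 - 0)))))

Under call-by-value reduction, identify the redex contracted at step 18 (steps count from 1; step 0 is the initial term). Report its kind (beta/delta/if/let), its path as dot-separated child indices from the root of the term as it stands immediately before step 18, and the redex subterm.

Answer: delta at 1.1.1 : (8 - 0)

Trace:
step 0: ((let x = (let y = (\z.(let u = z in 3)) in (let v = 8 in 6)) in ((1 + (x - x)) + ((\w.0) (x * 6)))) - (((if true then 4 else (let p = 5 in p)) * ((3 * 0) + (9 + 7))) - ((if (let q = 7 in false) then (6 - 5) else 6) + (let r = (7 < 1) in (8 - 0)))))
step 1: [let@0.0] ((let x = (let v = 8 in 6) in ((1 + (x - x)) + ((\w.0) (x * 6)))) - (((if true then 4 else (let p = 5 in p)) * ((3 * 0) + (9 + 7))) - ((if (let q = 7 in false) then (6 - 5) else 6) + (let r = (7 < 1) in (8 - 0)))))
step 2: [let@0.0] ((let x = 6 in ((1 + (x - x)) + ((\w.0) (x * 6)))) - (((if true then 4 else (let p = 5 in p)) * ((3 * 0) + (9 + 7))) - ((if (let q = 7 in false) then (6 - 5) else 6) + (let r = (7 < 1) in (8 - 0)))))
step 3: [let@0] (((1 + (6 - 6)) + ((\w.0) (6 * 6))) - (((if true then 4 else (let p = 5 in p)) * ((3 * 0) + (9 + 7))) - ((if (let q = 7 in false) then (6 - 5) else 6) + (let r = (7 < 1) in (8 - 0)))))
step 4: [delta@0.0.1] (((1 + 0) + ((\w.0) (6 * 6))) - (((if true then 4 else (let p = 5 in p)) * ((3 * 0) + (9 + 7))) - ((if (let q = 7 in false) then (6 - 5) else 6) + (let r = (7 < 1) in (8 - 0)))))
step 5: [delta@0.0] ((1 + ((\w.0) (6 * 6))) - (((if true then 4 else (let p = 5 in p)) * ((3 * 0) + (9 + 7))) - ((if (let q = 7 in false) then (6 - 5) else 6) + (let r = (7 < 1) in (8 - 0)))))
step 6: [delta@0.1.1] ((1 + ((\w.0) 36)) - (((if true then 4 else (let p = 5 in p)) * ((3 * 0) + (9 + 7))) - ((if (let q = 7 in false) then (6 - 5) else 6) + (let r = (7 < 1) in (8 - 0)))))
step 7: [beta@0.1] ((1 + 0) - (((if true then 4 else (let p = 5 in p)) * ((3 * 0) + (9 + 7))) - ((if (let q = 7 in false) then (6 - 5) else 6) + (let r = (7 < 1) in (8 - 0)))))
step 8: [delta@0] (1 - (((if true then 4 else (let p = 5 in p)) * ((3 * 0) + (9 + 7))) - ((if (let q = 7 in false) then (6 - 5) else 6) + (let r = (7 < 1) in (8 - 0)))))
step 9: [if@1.0.0] (1 - ((4 * ((3 * 0) + (9 + 7))) - ((if (let q = 7 in false) then (6 - 5) else 6) + (let r = (7 < 1) in (8 - 0)))))
step 10: [delta@1.0.1.0] (1 - ((4 * (0 + (9 + 7))) - ((if (let q = 7 in false) then (6 - 5) else 6) + (let r = (7 < 1) in (8 - 0)))))
step 11: [delta@1.0.1.1] (1 - ((4 * (0 + 16)) - ((if (let q = 7 in false) then (6 - 5) else 6) + (let r = (7 < 1) in (8 - 0)))))
step 12: [delta@1.0.1] (1 - ((4 * 16) - ((if (let q = 7 in false) then (6 - 5) else 6) + (let r = (7 < 1) in (8 - 0)))))
step 13: [delta@1.0] (1 - (64 - ((if (let q = 7 in false) then (6 - 5) else 6) + (let r = (7 < 1) in (8 - 0)))))
step 14: [let@1.1.0.0] (1 - (64 - ((if false then (6 - 5) else 6) + (let r = (7 < 1) in (8 - 0)))))
step 15: [if@1.1.0] (1 - (64 - (6 + (let r = (7 < 1) in (8 - 0)))))
step 16: [delta@1.1.1.0] (1 - (64 - (6 + (let r = false in (8 - 0)))))
step 17: [let@1.1.1] (1 - (64 - (6 + (8 - 0))))
step 18: [delta@1.1.1] (1 - (64 - (6 + 8)))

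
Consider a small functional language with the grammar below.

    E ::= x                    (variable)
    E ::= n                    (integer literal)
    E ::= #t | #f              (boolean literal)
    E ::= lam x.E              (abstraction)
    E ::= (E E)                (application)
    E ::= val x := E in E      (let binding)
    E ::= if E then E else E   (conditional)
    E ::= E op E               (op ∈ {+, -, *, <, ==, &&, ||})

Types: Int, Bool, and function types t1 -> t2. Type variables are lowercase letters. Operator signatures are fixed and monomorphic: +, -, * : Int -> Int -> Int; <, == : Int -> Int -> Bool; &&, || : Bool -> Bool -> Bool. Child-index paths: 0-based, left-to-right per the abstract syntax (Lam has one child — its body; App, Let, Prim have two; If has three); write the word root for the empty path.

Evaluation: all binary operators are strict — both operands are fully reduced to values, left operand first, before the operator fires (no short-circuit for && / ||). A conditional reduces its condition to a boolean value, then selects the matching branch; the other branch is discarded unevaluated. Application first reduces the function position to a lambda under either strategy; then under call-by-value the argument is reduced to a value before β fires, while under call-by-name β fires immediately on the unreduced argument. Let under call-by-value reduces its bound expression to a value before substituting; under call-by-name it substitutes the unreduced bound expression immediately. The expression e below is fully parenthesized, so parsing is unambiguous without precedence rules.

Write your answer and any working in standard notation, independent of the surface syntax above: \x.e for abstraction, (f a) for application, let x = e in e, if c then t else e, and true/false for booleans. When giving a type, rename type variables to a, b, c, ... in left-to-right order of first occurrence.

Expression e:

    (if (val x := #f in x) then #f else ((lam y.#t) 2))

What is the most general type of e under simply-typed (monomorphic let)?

Trace:
let x : Bool
x : Bool
  unify Bool ~ Bool
\y._ : a -> Bool
  unify a -> Bool ~ Int -> b
  unify a ~ Int
  unify Bool ~ b
_ _ : Bool
  unify Bool ~ Bool

Answer: Bool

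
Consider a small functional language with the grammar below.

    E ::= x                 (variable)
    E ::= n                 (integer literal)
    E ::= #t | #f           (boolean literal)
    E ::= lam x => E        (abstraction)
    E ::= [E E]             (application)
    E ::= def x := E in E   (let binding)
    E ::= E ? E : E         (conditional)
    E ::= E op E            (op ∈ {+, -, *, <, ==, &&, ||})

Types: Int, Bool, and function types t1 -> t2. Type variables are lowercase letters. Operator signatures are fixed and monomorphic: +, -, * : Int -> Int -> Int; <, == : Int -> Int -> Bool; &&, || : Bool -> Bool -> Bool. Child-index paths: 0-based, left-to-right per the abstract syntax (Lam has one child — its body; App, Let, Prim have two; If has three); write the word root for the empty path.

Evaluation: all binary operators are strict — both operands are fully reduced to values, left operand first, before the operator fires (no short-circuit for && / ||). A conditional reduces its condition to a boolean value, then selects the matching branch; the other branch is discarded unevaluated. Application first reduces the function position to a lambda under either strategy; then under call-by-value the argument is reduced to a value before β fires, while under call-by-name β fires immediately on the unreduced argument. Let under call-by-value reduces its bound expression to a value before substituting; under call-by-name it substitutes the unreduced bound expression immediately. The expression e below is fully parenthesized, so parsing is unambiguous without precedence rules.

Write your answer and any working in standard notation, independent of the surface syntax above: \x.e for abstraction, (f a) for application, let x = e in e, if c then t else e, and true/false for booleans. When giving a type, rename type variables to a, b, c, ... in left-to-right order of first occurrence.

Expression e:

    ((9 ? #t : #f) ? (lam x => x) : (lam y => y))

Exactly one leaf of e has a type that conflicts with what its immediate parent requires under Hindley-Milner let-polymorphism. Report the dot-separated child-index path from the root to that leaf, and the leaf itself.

Answer: 0.0 : 9

Working:
  unify Int ~ Bool
  FAIL: mismatch Int ~ Bool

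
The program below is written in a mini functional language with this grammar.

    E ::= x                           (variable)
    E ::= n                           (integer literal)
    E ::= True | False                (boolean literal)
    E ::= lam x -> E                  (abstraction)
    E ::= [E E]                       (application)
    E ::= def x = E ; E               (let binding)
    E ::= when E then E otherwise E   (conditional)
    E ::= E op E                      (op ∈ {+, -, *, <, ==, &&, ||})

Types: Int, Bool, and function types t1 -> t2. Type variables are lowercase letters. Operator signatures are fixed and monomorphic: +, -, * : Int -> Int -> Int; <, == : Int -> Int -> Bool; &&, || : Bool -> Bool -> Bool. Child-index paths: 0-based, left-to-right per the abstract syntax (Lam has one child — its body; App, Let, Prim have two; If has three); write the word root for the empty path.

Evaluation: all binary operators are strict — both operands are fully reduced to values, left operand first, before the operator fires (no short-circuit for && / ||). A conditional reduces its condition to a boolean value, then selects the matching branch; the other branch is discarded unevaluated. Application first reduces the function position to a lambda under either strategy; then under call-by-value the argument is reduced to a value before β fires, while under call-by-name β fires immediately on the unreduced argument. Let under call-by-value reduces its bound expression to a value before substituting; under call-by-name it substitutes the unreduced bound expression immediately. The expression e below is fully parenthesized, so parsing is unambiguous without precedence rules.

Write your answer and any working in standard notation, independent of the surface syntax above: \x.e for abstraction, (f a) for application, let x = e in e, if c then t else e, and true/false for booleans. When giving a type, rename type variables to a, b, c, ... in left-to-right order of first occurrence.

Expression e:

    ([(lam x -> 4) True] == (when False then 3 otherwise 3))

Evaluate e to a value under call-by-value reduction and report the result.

Answer: false

Derivation:
step 0: (((\x.4) true) == (if false then 3 else 3))
step 1: [beta@0] (4 == (if false then 3 else 3))
step 2: [if@1] (4 == 3)
step 3: [delta@root] false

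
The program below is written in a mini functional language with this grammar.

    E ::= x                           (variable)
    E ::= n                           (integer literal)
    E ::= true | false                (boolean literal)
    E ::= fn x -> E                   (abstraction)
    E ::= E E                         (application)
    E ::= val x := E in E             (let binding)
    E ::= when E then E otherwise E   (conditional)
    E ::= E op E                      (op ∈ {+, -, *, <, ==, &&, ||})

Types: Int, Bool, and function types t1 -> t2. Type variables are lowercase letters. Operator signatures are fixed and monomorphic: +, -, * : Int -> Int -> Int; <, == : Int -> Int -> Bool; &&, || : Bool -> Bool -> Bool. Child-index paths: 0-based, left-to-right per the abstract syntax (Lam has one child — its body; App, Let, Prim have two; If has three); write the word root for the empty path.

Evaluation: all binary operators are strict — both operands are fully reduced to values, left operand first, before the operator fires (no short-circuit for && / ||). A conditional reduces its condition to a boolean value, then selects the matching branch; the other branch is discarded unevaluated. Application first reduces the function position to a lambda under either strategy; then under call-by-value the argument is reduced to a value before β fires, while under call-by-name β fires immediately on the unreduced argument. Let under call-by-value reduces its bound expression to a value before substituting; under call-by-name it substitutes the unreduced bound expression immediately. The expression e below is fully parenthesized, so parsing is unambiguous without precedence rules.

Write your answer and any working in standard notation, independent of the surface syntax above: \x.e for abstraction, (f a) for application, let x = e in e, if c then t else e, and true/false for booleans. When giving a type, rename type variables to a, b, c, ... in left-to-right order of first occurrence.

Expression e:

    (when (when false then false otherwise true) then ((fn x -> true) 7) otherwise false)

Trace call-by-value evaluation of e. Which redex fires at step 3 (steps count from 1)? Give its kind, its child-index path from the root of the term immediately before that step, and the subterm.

Answer: beta at root : ((\x.true) 7)

Derivation:
step 0: (if (if false then false else true) then ((\x.true) 7) else false)
step 1: [if@0] (if true then ((\x.true) 7) else false)
step 2: [if@root] ((\x.true) 7)
step 3: [beta@root] true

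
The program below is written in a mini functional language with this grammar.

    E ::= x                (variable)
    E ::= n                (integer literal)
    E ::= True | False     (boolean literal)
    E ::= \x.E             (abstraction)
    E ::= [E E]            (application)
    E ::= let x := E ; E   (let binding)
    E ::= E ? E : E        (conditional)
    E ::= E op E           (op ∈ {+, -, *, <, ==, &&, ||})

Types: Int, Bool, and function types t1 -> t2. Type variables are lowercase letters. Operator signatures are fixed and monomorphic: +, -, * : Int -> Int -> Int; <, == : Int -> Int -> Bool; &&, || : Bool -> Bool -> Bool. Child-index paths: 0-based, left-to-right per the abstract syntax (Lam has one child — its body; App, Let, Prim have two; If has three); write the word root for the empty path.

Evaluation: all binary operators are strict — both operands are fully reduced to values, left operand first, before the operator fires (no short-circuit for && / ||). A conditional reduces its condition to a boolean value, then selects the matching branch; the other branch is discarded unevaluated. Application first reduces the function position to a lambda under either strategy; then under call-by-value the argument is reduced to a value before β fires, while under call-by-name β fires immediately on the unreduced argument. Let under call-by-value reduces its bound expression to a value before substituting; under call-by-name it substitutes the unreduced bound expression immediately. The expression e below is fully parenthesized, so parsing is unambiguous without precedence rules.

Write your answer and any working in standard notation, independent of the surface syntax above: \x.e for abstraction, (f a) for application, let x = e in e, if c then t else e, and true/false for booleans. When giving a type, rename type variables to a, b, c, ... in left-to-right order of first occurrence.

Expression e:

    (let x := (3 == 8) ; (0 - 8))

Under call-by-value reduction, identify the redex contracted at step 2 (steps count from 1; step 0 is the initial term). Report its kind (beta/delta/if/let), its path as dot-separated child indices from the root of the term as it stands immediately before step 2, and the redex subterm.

Working:
step 0: (let x = (3 == 8) in (0 - 8))
step 1: [delta@0] (let x = false in (0 - 8))
step 2: [let@root] (0 - 8)

Answer: let at root : (let x = false in (0 - 8))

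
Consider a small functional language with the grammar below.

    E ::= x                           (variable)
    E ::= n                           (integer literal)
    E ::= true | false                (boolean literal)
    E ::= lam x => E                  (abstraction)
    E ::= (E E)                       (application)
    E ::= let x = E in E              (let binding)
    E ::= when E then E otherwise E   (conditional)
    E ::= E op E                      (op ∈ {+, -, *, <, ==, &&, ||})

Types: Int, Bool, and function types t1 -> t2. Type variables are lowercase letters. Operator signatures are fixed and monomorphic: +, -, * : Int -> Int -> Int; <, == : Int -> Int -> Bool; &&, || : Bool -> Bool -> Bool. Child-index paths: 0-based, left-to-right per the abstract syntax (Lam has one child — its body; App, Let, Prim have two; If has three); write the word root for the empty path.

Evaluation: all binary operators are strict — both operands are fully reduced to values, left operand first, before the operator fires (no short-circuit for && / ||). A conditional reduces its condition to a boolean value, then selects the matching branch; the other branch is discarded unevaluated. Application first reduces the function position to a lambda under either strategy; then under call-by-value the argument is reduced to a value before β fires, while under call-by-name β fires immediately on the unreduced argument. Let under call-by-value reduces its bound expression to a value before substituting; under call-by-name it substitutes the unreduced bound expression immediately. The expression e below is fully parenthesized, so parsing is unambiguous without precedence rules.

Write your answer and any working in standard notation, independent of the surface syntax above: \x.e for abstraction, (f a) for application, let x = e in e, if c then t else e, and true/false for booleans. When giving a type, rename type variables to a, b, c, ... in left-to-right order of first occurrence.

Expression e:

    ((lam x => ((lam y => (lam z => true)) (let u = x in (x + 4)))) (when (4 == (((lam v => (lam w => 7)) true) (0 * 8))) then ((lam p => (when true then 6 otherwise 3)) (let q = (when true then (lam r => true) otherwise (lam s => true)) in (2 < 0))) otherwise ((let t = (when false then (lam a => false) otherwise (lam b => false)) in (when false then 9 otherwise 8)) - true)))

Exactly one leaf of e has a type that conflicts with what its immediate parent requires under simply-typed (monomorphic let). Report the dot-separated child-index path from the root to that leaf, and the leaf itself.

Working:
\z._ : c -> Bool
\y._ : b -> c -> Bool
x : a
let u : a
x : a
  unify a ~ Int
  unify Int ~ Int
  unify b -> c -> Bool ~ Int -> d
  unify b ~ Int
  unify c -> Bool ~ d
_ _ : c -> Bool
\x._ : Int -> c -> Bool
  unify Int ~ Int
\w._ : f -> Int
\v._ : e -> f -> Int
  unify e -> f -> Int ~ Bool -> g
  unify e ~ Bool
  unify f -> Int ~ g
_ _ : f -> Int
  unify Int ~ Int
  unify Int ~ Int
  unify f -> Int ~ Int -> h
  unify f ~ Int
  unify Int ~ h
_ _ : Int
  unify Int ~ Int
  unify Bool ~ Bool
  unify Bool ~ Bool
  unify Int ~ Int
\p._ : i -> Int
  unify Bool ~ Bool
\r._ : j -> Bool
\s._ : k -> Bool
  unify j -> Bool ~ k -> Bool
  unify j ~ k
  unify Bool ~ Bool
let q : k -> Bool
  unify Int ~ Int
  unify Int ~ Int
  unify i -> Int ~ Bool -> l
  unify i ~ Bool
  unify Int ~ l
_ _ : Int
  unify Bool ~ Bool
\a._ : m -> Bool
\b._ : n -> Bool
  unify m -> Bool ~ n -> Bool
  unify m ~ n
  unify Bool ~ Bool
let t : n -> Bool
  unify Bool ~ Bool
  unify Int ~ Int
  unify Int ~ Int
  unify Bool ~ Int
  FAIL: mismatch Bool ~ Int

Answer: 1.2.1 : true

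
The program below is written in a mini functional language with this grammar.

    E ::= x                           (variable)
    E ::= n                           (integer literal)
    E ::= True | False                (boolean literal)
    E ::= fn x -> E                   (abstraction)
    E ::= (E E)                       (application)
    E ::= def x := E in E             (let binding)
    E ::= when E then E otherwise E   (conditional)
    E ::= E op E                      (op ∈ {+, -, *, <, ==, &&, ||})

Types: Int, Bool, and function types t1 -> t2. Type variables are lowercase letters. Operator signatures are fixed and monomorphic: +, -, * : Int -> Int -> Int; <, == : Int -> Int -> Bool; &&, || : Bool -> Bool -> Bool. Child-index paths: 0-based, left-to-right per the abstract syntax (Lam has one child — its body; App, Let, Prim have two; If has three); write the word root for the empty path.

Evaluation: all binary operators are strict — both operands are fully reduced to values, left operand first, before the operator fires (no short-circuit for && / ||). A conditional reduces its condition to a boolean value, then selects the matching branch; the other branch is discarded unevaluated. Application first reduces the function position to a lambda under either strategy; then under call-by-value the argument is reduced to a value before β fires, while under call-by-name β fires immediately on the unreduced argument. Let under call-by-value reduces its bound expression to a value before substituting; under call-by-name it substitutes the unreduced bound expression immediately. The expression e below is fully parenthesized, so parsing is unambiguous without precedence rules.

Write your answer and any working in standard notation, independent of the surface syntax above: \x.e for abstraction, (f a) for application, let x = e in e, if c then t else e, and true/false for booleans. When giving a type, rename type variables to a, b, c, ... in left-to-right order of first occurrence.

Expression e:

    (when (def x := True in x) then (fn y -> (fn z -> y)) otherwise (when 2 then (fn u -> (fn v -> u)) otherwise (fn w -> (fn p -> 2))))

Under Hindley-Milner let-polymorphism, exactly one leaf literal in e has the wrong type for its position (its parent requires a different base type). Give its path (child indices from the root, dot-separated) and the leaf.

Trace:
let x : Bool
x : Bool
  unify Bool ~ Bool
y : a
\z._ : b -> a
\y._ : a -> b -> a
  unify Int ~ Bool
  FAIL: mismatch Int ~ Bool

Answer: 2.0 : 2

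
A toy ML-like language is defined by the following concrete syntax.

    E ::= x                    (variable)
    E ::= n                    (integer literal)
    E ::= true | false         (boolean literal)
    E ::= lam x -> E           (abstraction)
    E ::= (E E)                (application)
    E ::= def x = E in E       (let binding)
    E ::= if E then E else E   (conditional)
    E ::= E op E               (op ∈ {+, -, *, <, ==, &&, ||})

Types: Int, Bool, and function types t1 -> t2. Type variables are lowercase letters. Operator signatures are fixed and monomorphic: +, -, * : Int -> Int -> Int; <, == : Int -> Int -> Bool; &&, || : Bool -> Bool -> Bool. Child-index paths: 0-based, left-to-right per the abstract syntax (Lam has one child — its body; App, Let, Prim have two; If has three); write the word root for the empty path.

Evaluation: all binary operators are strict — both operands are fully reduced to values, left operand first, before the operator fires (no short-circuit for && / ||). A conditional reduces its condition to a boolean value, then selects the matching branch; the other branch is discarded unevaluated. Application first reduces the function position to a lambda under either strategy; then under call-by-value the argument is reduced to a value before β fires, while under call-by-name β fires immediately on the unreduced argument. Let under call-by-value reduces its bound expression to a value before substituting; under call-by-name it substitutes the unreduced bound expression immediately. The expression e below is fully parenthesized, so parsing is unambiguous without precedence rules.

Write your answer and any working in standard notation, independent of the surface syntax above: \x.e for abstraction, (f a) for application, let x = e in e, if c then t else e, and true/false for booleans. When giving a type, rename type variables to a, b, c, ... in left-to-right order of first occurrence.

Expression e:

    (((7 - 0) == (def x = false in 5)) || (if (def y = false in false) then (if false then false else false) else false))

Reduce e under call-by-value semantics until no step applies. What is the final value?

Working:
step 0: (((7 - 0) == (let x = false in 5)) || (if (let y = false in false) then (if false then false else false) else false))
step 1: [delta@0.0] ((7 == (let x = false in 5)) || (if (let y = false in false) then (if false then false else false) else false))
step 2: [let@0.1] ((7 == 5) || (if (let y = false in false) then (if false then false else false) else false))
step 3: [delta@0] (false || (if (let y = false in false) then (if false then false else false) else false))
step 4: [let@1.0] (false || (if false then (if false then false else false) else false))
step 5: [if@1] (false || false)
step 6: [delta@root] false

Answer: false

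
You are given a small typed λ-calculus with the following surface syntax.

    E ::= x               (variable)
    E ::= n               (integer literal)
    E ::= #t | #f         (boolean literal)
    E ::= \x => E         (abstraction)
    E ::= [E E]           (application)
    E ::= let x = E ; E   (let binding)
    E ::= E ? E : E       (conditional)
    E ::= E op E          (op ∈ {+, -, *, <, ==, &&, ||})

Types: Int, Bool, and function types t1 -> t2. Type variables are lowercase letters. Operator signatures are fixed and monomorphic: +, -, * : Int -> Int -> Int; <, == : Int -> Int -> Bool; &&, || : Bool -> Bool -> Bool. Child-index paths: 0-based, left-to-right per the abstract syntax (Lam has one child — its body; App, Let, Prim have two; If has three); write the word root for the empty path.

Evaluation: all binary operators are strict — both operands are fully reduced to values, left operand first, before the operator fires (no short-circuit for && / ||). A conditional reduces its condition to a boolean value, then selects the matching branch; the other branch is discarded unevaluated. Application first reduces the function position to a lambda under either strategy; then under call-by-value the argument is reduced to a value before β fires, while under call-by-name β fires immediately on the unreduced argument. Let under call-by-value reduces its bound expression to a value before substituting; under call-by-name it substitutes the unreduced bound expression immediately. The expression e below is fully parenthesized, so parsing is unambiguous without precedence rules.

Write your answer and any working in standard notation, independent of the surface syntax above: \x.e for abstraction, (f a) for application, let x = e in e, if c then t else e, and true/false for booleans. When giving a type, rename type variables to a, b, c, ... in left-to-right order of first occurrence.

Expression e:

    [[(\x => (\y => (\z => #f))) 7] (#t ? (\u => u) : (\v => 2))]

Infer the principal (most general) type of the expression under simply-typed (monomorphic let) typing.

Trace:
\z._ : c -> Bool
\y._ : b -> c -> Bool
\x._ : a -> b -> c -> Bool
  unify a -> b -> c -> Bool ~ Int -> d
  unify a ~ Int
  unify b -> c -> Bool ~ d
_ _ : b -> c -> Bool
  unify Bool ~ Bool
u : e
\u._ : e -> e
\v._ : f -> Int
  unify e -> e ~ f -> Int
  unify e ~ f
  unify f ~ Int
  unify b -> c -> Bool ~ (Int -> Int) -> g
  unify b ~ Int -> Int
  unify c -> Bool ~ g
_ _ : c -> Bool

Answer: a -> Bool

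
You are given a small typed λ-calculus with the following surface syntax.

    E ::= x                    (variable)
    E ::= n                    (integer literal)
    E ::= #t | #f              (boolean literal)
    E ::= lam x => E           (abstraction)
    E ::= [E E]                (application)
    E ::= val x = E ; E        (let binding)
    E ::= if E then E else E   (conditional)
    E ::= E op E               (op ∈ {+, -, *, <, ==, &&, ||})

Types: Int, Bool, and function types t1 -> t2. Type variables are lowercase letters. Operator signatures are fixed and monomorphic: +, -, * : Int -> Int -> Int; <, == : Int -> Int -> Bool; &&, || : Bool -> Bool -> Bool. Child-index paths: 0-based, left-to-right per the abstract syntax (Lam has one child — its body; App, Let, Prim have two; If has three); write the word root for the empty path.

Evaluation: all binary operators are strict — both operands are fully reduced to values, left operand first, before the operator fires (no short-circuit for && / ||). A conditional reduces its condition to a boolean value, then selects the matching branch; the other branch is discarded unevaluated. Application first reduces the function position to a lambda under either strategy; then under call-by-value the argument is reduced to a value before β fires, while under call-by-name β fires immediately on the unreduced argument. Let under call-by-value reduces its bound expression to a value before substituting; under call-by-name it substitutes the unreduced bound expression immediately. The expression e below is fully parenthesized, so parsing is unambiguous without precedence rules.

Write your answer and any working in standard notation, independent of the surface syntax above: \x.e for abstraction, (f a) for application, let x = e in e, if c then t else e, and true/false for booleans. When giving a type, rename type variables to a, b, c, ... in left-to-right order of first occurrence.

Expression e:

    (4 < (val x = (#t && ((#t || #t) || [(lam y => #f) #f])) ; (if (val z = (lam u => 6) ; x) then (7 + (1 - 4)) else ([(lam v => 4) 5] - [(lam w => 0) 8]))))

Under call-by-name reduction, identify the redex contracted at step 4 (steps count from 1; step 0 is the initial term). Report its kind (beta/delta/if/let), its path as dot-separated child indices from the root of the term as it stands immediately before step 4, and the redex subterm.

Working:
step 0: (4 < (let x = (true && ((true || true) || ((\y.false) false))) in (if (let z = (\u.6) in x) then (7 + (1 - 4)) else (((\v.4) 5) - ((\w.0) 8)))))
step 1: [let@1] (4 < (if (let z = (\u.6) in (true && ((true || true) || ((\y.false) false)))) then (7 + (1 - 4)) else (((\v.4) 5) - ((\w.0) 8))))
step 2: [let@1.0] (4 < (if (true && ((true || true) || ((\y.false) false))) then (7 + (1 - 4)) else (((\v.4) 5) - ((\w.0) 8))))
step 3: [delta@1.0.1.0] (4 < (if (true && (true || ((\y.false) false))) then (7 + (1 - 4)) else (((\v.4) 5) - ((\w.0) 8))))
step 4: [beta@1.0.1.1] (4 < (if (true && (true || false)) then (7 + (1 - 4)) else (((\v.4) 5) - ((\w.0) 8))))

Answer: beta at 1.0.1.1 : ((\y.false) false)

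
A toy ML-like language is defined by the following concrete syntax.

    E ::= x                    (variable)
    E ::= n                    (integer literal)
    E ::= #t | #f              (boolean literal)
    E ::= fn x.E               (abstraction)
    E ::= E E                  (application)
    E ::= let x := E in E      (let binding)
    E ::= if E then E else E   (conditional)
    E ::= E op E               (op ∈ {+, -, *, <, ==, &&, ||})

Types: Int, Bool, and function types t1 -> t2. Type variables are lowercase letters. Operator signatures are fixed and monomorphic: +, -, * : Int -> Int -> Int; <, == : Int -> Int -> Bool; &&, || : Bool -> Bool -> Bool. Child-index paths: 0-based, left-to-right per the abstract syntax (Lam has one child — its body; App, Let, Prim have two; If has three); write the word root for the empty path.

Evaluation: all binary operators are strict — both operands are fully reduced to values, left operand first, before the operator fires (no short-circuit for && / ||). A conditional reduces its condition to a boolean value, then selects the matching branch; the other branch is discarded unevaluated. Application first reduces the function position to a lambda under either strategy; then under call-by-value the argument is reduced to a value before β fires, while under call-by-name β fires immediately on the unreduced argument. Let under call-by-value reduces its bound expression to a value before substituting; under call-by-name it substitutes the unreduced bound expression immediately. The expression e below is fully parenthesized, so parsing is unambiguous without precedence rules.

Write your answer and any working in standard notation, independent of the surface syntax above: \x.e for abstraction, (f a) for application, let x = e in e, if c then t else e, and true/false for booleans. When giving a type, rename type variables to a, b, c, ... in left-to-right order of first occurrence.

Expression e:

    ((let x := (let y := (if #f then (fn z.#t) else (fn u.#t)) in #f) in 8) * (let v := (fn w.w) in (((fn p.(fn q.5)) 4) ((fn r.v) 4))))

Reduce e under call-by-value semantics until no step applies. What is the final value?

Answer: 40

Trace:
step 0: ((let x = (let y = (if false then (\z.true) else (\u.true)) in false) in 8) * (let v = (\w.w) in (((\p.(\q.5)) 4) ((\r.v) 4))))
step 1: [if@0.0.0] ((let x = (let y = (\u.true) in false) in 8) * (let v = (\w.w) in (((\p.(\q.5)) 4) ((\r.v) 4))))
step 2: [let@0.0] ((let x = false in 8) * (let v = (\w.w) in (((\p.(\q.5)) 4) ((\r.v) 4))))
step 3: [let@0] (8 * (let v = (\w.w) in (((\p.(\q.5)) 4) ((\r.v) 4))))
step 4: [let@1] (8 * (((\p.(\q.5)) 4) ((\r.(\w.w)) 4)))
step 5: [beta@1.0] (8 * ((\q.5) ((\r.(\w.w)) 4)))
step 6: [beta@1.1] (8 * ((\q.5) (\w.w)))
step 7: [beta@1] (8 * 5)
step 8: [delta@root] 40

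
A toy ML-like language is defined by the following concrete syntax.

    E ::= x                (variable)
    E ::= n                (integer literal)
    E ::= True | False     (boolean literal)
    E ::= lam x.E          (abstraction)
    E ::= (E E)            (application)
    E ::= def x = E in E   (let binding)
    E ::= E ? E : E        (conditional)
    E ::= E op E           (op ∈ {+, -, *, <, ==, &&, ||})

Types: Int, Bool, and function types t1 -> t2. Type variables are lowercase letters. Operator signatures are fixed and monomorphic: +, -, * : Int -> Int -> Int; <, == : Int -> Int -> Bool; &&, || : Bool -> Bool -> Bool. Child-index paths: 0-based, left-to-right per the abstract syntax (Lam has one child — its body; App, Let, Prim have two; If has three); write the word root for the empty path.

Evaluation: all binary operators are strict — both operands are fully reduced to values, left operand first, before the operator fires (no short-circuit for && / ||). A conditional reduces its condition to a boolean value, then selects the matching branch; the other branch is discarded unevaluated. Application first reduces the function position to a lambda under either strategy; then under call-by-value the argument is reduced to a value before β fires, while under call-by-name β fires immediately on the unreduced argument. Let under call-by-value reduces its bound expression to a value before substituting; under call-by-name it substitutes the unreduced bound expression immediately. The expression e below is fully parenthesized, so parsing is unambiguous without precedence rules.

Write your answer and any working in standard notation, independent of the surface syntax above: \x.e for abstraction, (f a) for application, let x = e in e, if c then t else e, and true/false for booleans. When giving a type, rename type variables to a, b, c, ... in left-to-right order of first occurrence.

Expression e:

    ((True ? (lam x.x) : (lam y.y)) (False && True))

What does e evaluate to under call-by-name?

Trace:
step 0: ((if true then (\x.x) else (\y.y)) (false && true))
step 1: [if@0] ((\x.x) (false && true))
step 2: [beta@root] (false && true)
step 3: [delta@root] false

Answer: false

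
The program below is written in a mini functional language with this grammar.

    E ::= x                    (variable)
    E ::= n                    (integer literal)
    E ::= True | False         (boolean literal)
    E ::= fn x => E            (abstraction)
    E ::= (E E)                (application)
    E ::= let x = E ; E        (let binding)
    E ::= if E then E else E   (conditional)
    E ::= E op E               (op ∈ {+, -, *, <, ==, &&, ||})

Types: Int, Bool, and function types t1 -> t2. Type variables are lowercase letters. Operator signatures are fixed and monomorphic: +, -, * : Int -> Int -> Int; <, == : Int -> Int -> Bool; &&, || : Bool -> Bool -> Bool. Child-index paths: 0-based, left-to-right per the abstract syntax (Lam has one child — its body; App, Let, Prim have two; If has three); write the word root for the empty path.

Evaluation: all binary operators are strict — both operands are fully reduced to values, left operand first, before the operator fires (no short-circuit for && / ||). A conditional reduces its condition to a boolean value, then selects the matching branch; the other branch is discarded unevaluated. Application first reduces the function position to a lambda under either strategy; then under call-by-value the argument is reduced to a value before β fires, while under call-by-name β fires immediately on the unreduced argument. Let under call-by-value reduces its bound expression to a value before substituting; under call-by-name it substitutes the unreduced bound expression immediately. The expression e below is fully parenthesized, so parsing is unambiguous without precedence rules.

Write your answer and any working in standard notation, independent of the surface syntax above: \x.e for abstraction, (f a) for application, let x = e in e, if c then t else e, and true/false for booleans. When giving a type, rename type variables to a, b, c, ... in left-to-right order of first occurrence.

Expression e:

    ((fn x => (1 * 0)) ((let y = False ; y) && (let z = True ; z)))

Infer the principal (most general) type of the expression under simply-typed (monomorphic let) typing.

Working:
  unify Int ~ Int
  unify Int ~ Int
\x._ : a -> Int
let y : Bool
y : Bool
  unify Bool ~ Bool
let z : Bool
z : Bool
  unify Bool ~ Bool
  unify a -> Int ~ Bool -> b
  unify a ~ Bool
  unify Int ~ b
_ _ : Int

Answer: Int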